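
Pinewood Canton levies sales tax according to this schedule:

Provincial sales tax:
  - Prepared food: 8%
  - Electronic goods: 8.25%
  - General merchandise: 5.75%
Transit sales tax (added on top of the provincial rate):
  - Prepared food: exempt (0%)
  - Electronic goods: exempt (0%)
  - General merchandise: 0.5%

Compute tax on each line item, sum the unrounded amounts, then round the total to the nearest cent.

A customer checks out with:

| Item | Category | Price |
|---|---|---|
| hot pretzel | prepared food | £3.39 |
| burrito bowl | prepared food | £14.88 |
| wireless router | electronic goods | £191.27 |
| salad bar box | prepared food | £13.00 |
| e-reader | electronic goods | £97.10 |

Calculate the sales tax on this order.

Hot pretzel £3.39: prepared food → 8% + 0% transit = 8% → £0.2712
Burrito bowl £14.88: prepared food → 8% + 0% transit = 8% → £1.1904
Wireless router £191.27: electronic goods → 8.25% + 0% transit = 8.25% → £15.779775
Salad bar box £13.00: prepared food → 8% + 0% transit = 8% → £1.04
E-reader £97.10: electronic goods → 8.25% + 0% transit = 8.25% → £8.01075
Unrounded tax sum = £26.292125 → £26.29

£26.29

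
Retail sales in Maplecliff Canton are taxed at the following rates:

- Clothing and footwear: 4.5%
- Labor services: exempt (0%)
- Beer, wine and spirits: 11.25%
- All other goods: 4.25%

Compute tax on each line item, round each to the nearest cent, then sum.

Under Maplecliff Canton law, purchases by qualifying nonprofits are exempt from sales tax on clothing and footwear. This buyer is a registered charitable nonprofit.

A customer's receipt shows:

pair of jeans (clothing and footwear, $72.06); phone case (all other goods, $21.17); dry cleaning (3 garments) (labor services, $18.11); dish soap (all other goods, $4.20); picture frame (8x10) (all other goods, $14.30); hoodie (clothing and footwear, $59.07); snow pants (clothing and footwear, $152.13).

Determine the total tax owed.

$1.69

Pair of jeans $72.06: clothing and footwear, buyer-exempt → 0% → $0.00
Phone case $21.17: all other goods → 4.25% → $0.90
Dry cleaning (3 garments) $18.11: labor services → 0% → $0.00
Dish soap $4.20: all other goods → 4.25% → $0.18
Picture frame (8x10) $14.30: all other goods → 4.25% → $0.61
Hoodie $59.07: clothing and footwear, buyer-exempt → 0% → $0.00
Snow pants $152.13: clothing and footwear, buyer-exempt → 0% → $0.00
Total tax = $0.90 + $0.18 + $0.61 = $1.69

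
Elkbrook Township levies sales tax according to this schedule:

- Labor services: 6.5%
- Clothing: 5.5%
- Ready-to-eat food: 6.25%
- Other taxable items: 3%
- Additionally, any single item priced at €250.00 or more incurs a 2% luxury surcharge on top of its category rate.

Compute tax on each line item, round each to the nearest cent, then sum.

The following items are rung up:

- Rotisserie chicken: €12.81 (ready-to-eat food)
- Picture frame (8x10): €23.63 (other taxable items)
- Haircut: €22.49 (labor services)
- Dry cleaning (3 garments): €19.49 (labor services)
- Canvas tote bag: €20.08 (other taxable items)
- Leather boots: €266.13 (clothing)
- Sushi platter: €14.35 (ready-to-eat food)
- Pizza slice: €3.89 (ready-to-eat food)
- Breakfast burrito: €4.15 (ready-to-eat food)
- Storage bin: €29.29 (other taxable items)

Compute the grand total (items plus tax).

Rotisserie chicken €12.81: ready-to-eat food → 6.25% → €0.80
Picture frame (8x10) €23.63: other taxable items → 3% → €0.71
Haircut €22.49: labor services → 6.5% → €1.46
Dry cleaning (3 garments) €19.49: labor services → 6.5% → €1.27
Canvas tote bag €20.08: other taxable items → 3% → €0.60
Leather boots €266.13: clothing → 5.5% + 2% surcharge = 7.5% → €19.96
Sushi platter €14.35: ready-to-eat food → 6.25% → €0.90
Pizza slice €3.89: ready-to-eat food → 6.25% → €0.24
Breakfast burrito €4.15: ready-to-eat food → 6.25% → €0.26
Storage bin €29.29: other taxable items → 3% → €0.88
Subtotal = €416.31; tax = €27.08; total due = €443.39

€443.39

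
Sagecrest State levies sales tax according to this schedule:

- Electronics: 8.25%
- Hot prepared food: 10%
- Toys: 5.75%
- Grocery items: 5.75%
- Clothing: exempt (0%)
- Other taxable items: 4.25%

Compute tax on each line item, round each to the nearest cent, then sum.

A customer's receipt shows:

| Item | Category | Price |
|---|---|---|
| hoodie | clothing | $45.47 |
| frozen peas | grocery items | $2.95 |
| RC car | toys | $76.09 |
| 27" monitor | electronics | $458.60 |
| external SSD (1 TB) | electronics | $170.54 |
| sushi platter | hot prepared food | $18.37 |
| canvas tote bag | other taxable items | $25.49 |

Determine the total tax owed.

Hoodie $45.47: clothing → 0% → $0.00
Frozen peas $2.95: grocery items → 5.75% → $0.17
RC car $76.09: toys → 5.75% → $4.38
27" monitor $458.60: electronics → 8.25% → $37.83
External SSD (1 TB) $170.54: electronics → 8.25% → $14.07
Sushi platter $18.37: hot prepared food → 10% → $1.84
Canvas tote bag $25.49: other taxable items → 4.25% → $1.08
Total tax = $0.17 + $4.38 + $37.83 + $14.07 + $1.84 + $1.08 = $59.37

$59.37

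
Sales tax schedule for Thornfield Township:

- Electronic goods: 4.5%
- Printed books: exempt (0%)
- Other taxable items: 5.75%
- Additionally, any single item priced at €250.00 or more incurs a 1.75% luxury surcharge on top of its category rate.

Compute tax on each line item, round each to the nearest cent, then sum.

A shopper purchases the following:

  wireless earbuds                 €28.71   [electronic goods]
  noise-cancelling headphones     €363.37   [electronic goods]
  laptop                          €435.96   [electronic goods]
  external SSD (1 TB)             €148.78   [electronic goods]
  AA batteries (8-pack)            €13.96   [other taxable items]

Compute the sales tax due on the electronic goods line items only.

Wireless earbuds €28.71: electronic goods → 4.5% → €1.29
Noise-cancelling headphones €363.37: electronic goods → 4.5% + 1.75% surcharge = 6.25% → €22.71
Laptop €435.96: electronic goods → 4.5% + 1.75% surcharge = 6.25% → €27.25
External SSD (1 TB) €148.78: electronic goods → 4.5% → €6.70
Tax on electronic goods = €1.29 + €22.71 + €27.25 + €6.70 = €57.95

€57.95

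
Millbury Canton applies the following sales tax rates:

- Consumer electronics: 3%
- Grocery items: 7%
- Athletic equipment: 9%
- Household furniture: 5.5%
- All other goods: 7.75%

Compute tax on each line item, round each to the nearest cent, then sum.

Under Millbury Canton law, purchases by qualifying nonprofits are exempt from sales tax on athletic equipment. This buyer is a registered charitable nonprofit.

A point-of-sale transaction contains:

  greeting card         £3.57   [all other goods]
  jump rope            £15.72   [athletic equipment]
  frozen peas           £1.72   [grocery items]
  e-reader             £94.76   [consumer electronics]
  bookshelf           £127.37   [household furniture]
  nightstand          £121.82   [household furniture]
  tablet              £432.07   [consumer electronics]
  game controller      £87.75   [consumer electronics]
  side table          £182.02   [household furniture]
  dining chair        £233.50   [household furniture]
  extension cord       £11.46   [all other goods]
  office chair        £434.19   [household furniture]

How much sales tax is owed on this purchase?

£80.16

Greeting card £3.57: all other goods → 7.75% → £0.28
Jump rope £15.72: athletic equipment, buyer-exempt → 0% → £0.00
Frozen peas £1.72: grocery items → 7% → £0.12
E-reader £94.76: consumer electronics → 3% → £2.84
Bookshelf £127.37: household furniture → 5.5% → £7.01
Nightstand £121.82: household furniture → 5.5% → £6.70
Tablet £432.07: consumer electronics → 3% → £12.96
Game controller £87.75: consumer electronics → 3% → £2.63
Side table £182.02: household furniture → 5.5% → £10.01
Dining chair £233.50: household furniture → 5.5% → £12.84
Extension cord £11.46: all other goods → 7.75% → £0.89
Office chair £434.19: household furniture → 5.5% → £23.88
Total tax = £0.28 + £0.12 + £2.84 + £7.01 + £6.70 + £12.96 + £2.63 + £10.01 + £12.84 + £0.89 + £23.88 = £80.16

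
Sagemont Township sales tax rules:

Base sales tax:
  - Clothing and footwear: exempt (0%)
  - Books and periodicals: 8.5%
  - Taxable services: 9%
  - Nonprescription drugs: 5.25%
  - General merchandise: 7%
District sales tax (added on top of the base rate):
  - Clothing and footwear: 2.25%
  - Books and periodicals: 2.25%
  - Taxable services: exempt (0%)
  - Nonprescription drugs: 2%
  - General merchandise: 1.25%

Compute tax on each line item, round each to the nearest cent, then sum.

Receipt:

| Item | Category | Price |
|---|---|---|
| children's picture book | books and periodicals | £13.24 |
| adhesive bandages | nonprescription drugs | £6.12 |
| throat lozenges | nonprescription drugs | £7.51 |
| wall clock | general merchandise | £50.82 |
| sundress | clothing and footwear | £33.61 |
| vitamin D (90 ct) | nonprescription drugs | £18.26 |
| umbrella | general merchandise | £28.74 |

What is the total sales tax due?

£11.04

Children's picture book £13.24: books and periodicals → 8.5% + 2.25% district = 10.75% → £1.42
Adhesive bandages £6.12: nonprescription drugs → 5.25% + 2% district = 7.25% → £0.44
Throat lozenges £7.51: nonprescription drugs → 5.25% + 2% district = 7.25% → £0.54
Wall clock £50.82: general merchandise → 7% + 1.25% district = 8.25% → £4.19
Sundress £33.61: clothing and footwear → 0% + 2.25% district = 2.25% → £0.76
Vitamin D (90 ct) £18.26: nonprescription drugs → 5.25% + 2% district = 7.25% → £1.32
Umbrella £28.74: general merchandise → 7% + 1.25% district = 8.25% → £2.37
Total tax = £1.42 + £0.44 + £0.54 + £4.19 + £0.76 + £1.32 + £2.37 = £11.04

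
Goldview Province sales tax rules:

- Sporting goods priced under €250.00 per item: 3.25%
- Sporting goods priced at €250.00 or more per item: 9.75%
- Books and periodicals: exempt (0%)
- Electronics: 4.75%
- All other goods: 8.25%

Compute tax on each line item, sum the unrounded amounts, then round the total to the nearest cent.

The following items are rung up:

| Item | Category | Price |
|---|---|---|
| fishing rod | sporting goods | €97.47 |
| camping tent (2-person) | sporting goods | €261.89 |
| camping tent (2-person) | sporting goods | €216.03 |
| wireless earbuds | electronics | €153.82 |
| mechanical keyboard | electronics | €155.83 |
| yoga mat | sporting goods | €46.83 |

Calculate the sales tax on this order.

€51.95

Fishing rod €97.47: sporting goods, under €250.00 → 3.25% → €3.167775
Camping tent (2-person) €261.89: sporting goods, €250.00 or more → 9.75% → €25.534275
Camping tent (2-person) €216.03: sporting goods, under €250.00 → 3.25% → €7.020975
Wireless earbuds €153.82: electronics → 4.75% → €7.30645
Mechanical keyboard €155.83: electronics → 4.75% → €7.401925
Yoga mat €46.83: sporting goods, under €250.00 → 3.25% → €1.521975
Unrounded tax sum = €51.953375 → €51.95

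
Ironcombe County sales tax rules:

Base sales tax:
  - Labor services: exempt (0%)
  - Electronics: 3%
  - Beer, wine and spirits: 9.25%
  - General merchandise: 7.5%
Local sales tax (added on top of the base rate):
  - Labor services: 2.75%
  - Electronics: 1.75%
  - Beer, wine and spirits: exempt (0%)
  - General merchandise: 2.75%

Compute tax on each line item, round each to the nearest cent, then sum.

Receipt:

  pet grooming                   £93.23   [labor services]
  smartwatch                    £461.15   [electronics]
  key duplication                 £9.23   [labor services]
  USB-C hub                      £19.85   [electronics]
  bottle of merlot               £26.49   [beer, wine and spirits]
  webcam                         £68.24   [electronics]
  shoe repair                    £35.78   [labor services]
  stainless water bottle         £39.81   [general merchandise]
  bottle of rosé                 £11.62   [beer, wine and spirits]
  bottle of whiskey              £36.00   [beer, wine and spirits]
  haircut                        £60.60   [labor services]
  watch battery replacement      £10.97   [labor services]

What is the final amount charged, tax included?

Pet grooming £93.23: labor services → 0% + 2.75% local = 2.75% → £2.56
Smartwatch £461.15: electronics → 3% + 1.75% local = 4.75% → £21.90
Key duplication £9.23: labor services → 0% + 2.75% local = 2.75% → £0.25
USB-C hub £19.85: electronics → 3% + 1.75% local = 4.75% → £0.94
Bottle of merlot £26.49: beer, wine and spirits → 9.25% + 0% local = 9.25% → £2.45
Webcam £68.24: electronics → 3% + 1.75% local = 4.75% → £3.24
Shoe repair £35.78: labor services → 0% + 2.75% local = 2.75% → £0.98
Stainless water bottle £39.81: general merchandise → 7.5% + 2.75% local = 10.25% → £4.08
Bottle of rosé £11.62: beer, wine and spirits → 9.25% + 0% local = 9.25% → £1.07
Bottle of whiskey £36.00: beer, wine and spirits → 9.25% + 0% local = 9.25% → £3.33
Haircut £60.60: labor services → 0% + 2.75% local = 2.75% → £1.67
Watch battery replacement £10.97: labor services → 0% + 2.75% local = 2.75% → £0.30
Subtotal = £872.97; tax = £42.77; total due = £915.74

£915.74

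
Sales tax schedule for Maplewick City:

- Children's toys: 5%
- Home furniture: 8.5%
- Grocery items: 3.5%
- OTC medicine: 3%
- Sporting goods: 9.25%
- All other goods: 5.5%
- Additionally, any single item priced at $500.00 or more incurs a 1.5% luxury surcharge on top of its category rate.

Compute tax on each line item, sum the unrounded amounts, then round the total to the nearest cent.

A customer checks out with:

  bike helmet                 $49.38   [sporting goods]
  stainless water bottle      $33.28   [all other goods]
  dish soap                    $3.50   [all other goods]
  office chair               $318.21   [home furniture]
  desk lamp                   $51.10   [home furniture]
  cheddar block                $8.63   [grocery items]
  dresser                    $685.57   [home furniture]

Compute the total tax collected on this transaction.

$106.84

Bike helmet $49.38: sporting goods → 9.25% → $4.56765
Stainless water bottle $33.28: all other goods → 5.5% → $1.8304
Dish soap $3.50: all other goods → 5.5% → $0.1925
Office chair $318.21: home furniture → 8.5% → $27.04785
Desk lamp $51.10: home furniture → 8.5% → $4.3435
Cheddar block $8.63: grocery items → 3.5% → $0.30205
Dresser $685.57: home furniture → 8.5% + 1.5% surcharge = 10% → $68.557
Unrounded tax sum = $106.84095 → $106.84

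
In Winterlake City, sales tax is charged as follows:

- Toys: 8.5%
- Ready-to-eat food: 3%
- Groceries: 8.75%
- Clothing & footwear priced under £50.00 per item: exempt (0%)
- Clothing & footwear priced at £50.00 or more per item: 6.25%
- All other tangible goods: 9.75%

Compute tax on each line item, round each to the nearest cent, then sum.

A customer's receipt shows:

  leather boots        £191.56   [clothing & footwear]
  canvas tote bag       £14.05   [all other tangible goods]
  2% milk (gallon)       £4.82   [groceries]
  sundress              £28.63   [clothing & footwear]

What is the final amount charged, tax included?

£252.82

Leather boots £191.56: clothing & footwear, £50.00 or more → 6.25% → £11.97
Canvas tote bag £14.05: all other tangible goods → 9.75% → £1.37
2% milk (gallon) £4.82: groceries → 8.75% → £0.42
Sundress £28.63: clothing & footwear, under £50.00 → 0% → £0.00
Subtotal = £239.06; tax = £13.76; total due = £252.82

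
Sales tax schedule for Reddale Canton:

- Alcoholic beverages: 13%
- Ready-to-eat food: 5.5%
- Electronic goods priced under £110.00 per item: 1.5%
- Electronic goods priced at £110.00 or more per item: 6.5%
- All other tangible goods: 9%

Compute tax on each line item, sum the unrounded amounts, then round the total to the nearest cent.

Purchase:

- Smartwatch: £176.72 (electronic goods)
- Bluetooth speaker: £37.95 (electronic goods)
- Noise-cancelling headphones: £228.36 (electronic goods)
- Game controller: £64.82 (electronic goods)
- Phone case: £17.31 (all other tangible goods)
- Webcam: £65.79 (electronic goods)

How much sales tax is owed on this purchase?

£30.42

Smartwatch £176.72: electronic goods, £110.00 or more → 6.5% → £11.4868
Bluetooth speaker £37.95: electronic goods, under £110.00 → 1.5% → £0.56925
Noise-cancelling headphones £228.36: electronic goods, £110.00 or more → 6.5% → £14.8434
Game controller £64.82: electronic goods, under £110.00 → 1.5% → £0.9723
Phone case £17.31: all other tangible goods → 9% → £1.5579
Webcam £65.79: electronic goods, under £110.00 → 1.5% → £0.98685
Unrounded tax sum = £30.4165 → £30.42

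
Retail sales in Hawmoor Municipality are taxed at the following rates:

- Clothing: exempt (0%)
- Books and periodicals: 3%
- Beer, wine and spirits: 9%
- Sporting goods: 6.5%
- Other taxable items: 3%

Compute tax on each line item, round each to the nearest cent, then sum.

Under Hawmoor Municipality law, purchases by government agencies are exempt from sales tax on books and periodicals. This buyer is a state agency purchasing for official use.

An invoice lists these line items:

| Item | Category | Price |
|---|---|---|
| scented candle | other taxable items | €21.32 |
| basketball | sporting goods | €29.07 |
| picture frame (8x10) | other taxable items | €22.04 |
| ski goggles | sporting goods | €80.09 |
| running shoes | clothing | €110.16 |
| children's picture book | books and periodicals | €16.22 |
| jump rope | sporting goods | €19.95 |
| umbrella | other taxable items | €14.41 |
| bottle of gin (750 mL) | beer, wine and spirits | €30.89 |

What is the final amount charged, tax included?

€357.06

Scented candle €21.32: other taxable items → 3% → €0.64
Basketball €29.07: sporting goods → 6.5% → €1.89
Picture frame (8x10) €22.04: other taxable items → 3% → €0.66
Ski goggles €80.09: sporting goods → 6.5% → €5.21
Running shoes €110.16: clothing → 0% → €0.00
Children's picture book €16.22: books and periodicals, buyer-exempt → 0% → €0.00
Jump rope €19.95: sporting goods → 6.5% → €1.30
Umbrella €14.41: other taxable items → 3% → €0.43
Bottle of gin (750 mL) €30.89: beer, wine and spirits → 9% → €2.78
Subtotal = €344.15; tax = €12.91; total due = €357.06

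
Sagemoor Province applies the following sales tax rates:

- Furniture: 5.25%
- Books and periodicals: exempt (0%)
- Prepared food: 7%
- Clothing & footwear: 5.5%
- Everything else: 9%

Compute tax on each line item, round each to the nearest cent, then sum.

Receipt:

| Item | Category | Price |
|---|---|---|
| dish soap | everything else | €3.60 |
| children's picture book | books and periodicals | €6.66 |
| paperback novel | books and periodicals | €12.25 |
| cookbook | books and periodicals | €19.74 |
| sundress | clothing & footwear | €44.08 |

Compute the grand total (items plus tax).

€89.07

Dish soap €3.60: everything else → 9% → €0.32
Children's picture book €6.66: books and periodicals → 0% → €0.00
Paperback novel €12.25: books and periodicals → 0% → €0.00
Cookbook €19.74: books and periodicals → 0% → €0.00
Sundress €44.08: clothing & footwear → 5.5% → €2.42
Subtotal = €86.33; tax = €2.74; total due = €89.07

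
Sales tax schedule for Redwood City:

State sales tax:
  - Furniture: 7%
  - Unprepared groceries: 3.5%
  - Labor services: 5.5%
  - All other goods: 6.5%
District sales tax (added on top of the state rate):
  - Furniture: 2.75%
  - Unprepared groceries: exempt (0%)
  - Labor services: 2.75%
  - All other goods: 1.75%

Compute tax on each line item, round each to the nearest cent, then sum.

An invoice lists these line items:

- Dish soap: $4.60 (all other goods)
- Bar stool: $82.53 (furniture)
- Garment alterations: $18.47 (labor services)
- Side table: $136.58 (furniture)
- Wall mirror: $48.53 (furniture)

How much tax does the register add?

$28.00

Dish soap $4.60: all other goods → 6.5% + 1.75% district = 8.25% → $0.38
Bar stool $82.53: furniture → 7% + 2.75% district = 9.75% → $8.05
Garment alterations $18.47: labor services → 5.5% + 2.75% district = 8.25% → $1.52
Side table $136.58: furniture → 7% + 2.75% district = 9.75% → $13.32
Wall mirror $48.53: furniture → 7% + 2.75% district = 9.75% → $4.73
Total tax = $0.38 + $8.05 + $1.52 + $13.32 + $4.73 = $28.00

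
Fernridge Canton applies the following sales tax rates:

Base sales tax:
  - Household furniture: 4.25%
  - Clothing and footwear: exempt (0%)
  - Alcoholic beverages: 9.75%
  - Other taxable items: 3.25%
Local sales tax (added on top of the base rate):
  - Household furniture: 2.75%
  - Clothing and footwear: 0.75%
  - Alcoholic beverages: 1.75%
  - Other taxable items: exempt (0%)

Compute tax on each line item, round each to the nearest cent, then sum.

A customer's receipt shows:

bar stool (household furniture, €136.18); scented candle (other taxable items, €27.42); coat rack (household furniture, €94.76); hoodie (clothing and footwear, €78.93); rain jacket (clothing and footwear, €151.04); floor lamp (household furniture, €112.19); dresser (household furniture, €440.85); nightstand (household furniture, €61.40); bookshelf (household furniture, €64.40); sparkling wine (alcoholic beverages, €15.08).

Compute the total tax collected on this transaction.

Bar stool €136.18: household furniture → 4.25% + 2.75% local = 7% → €9.53
Scented candle €27.42: other taxable items → 3.25% + 0% local = 3.25% → €0.89
Coat rack €94.76: household furniture → 4.25% + 2.75% local = 7% → €6.63
Hoodie €78.93: clothing and footwear → 0% + 0.75% local = 0.75% → €0.59
Rain jacket €151.04: clothing and footwear → 0% + 0.75% local = 0.75% → €1.13
Floor lamp €112.19: household furniture → 4.25% + 2.75% local = 7% → €7.85
Dresser €440.85: household furniture → 4.25% + 2.75% local = 7% → €30.86
Nightstand €61.40: household furniture → 4.25% + 2.75% local = 7% → €4.30
Bookshelf €64.40: household furniture → 4.25% + 2.75% local = 7% → €4.51
Sparkling wine €15.08: alcoholic beverages → 9.75% + 1.75% local = 11.5% → €1.73
Total tax = €9.53 + €0.89 + €6.63 + €0.59 + €1.13 + €7.85 + €30.86 + €4.30 + €4.51 + €1.73 = €68.02

€68.02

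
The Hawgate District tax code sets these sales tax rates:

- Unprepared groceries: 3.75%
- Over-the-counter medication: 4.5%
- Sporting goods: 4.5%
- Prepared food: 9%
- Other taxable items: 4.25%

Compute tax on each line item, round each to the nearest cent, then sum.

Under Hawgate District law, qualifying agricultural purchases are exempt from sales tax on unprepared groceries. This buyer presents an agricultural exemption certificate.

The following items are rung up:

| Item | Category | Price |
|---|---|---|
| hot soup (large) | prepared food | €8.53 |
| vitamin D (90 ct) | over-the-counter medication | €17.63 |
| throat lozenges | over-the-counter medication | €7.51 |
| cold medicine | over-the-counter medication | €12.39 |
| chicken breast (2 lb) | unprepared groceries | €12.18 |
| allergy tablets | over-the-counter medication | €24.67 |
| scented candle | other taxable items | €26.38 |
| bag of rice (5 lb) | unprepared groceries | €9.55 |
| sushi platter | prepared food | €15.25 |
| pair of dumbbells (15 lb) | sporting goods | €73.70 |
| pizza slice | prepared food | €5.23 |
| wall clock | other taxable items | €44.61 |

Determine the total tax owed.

€11.75

Hot soup (large) €8.53: prepared food → 9% → €0.77
Vitamin D (90 ct) €17.63: over-the-counter medication → 4.5% → €0.79
Throat lozenges €7.51: over-the-counter medication → 4.5% → €0.34
Cold medicine €12.39: over-the-counter medication → 4.5% → €0.56
Chicken breast (2 lb) €12.18: unprepared groceries, buyer-exempt → 0% → €0.00
Allergy tablets €24.67: over-the-counter medication → 4.5% → €1.11
Scented candle €26.38: other taxable items → 4.25% → €1.12
Bag of rice (5 lb) €9.55: unprepared groceries, buyer-exempt → 0% → €0.00
Sushi platter €15.25: prepared food → 9% → €1.37
Pair of dumbbells (15 lb) €73.70: sporting goods → 4.5% → €3.32
Pizza slice €5.23: prepared food → 9% → €0.47
Wall clock €44.61: other taxable items → 4.25% → €1.90
Total tax = €0.77 + €0.79 + €0.34 + €0.56 + €1.11 + €1.12 + €1.37 + €3.32 + €0.47 + €1.90 = €11.75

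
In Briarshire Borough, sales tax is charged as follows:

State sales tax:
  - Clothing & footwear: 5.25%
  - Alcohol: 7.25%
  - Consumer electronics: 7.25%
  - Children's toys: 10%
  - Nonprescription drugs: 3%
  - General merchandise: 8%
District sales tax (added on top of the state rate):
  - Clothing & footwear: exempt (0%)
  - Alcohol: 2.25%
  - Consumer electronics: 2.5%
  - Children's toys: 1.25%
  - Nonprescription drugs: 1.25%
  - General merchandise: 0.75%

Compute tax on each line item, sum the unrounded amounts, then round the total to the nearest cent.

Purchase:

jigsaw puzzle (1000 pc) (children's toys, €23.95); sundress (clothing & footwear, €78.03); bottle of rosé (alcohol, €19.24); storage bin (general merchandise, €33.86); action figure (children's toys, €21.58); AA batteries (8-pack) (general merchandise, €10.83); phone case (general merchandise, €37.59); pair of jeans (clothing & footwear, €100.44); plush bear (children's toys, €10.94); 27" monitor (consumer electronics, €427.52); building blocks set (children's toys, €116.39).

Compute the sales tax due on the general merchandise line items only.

Storage bin €33.86: general merchandise → 8% + 0.75% district = 8.75% → €2.96275
AA batteries (8-pack) €10.83: general merchandise → 8% + 0.75% district = 8.75% → €0.947625
Phone case €37.59: general merchandise → 8% + 0.75% district = 8.75% → €3.289125
Tax on general merchandise: unrounded sum = €7.1995 → €7.20

€7.20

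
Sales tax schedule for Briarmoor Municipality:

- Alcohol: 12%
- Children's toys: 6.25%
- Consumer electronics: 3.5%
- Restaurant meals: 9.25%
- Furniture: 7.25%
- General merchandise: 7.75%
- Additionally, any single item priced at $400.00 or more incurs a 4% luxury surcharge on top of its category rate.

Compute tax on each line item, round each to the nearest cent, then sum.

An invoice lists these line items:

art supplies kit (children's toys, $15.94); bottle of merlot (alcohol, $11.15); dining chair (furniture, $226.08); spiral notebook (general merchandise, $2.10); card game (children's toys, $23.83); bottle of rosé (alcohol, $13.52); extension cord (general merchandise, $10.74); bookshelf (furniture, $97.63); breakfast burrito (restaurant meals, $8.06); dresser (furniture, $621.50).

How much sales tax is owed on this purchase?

$100.58

Art supplies kit $15.94: children's toys → 6.25% → $1.00
Bottle of merlot $11.15: alcohol → 12% → $1.34
Dining chair $226.08: furniture → 7.25% → $16.39
Spiral notebook $2.10: general merchandise → 7.75% → $0.16
Card game $23.83: children's toys → 6.25% → $1.49
Bottle of rosé $13.52: alcohol → 12% → $1.62
Extension cord $10.74: general merchandise → 7.75% → $0.83
Bookshelf $97.63: furniture → 7.25% → $7.08
Breakfast burrito $8.06: restaurant meals → 9.25% → $0.75
Dresser $621.50: furniture → 7.25% + 4% surcharge = 11.25% → $69.92
Total tax = $1.00 + $1.34 + $16.39 + $0.16 + $1.49 + $1.62 + $0.83 + $7.08 + $0.75 + $69.92 = $100.58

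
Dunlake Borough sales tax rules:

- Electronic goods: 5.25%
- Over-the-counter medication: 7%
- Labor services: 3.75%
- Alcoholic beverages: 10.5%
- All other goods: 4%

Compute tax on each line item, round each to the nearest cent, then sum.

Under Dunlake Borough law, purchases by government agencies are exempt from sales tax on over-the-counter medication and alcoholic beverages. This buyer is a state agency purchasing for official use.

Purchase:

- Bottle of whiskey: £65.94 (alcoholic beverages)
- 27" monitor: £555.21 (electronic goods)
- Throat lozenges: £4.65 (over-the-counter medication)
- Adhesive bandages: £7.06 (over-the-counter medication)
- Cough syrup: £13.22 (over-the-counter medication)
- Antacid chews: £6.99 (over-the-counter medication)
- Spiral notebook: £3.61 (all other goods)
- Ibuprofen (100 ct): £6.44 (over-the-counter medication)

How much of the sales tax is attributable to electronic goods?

£29.15

27" monitor £555.21: electronic goods → 5.25% → £29.15
Tax on electronic goods = £29.15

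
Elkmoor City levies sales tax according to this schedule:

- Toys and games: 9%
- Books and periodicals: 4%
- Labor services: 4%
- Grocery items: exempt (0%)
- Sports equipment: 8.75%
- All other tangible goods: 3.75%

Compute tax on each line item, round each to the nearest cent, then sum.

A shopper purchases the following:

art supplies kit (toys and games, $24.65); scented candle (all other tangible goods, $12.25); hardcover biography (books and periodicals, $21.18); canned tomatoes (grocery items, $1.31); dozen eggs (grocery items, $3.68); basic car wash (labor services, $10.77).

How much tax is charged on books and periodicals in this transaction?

Hardcover biography $21.18: books and periodicals → 4% → $0.85
Tax on books and periodicals = $0.85

$0.85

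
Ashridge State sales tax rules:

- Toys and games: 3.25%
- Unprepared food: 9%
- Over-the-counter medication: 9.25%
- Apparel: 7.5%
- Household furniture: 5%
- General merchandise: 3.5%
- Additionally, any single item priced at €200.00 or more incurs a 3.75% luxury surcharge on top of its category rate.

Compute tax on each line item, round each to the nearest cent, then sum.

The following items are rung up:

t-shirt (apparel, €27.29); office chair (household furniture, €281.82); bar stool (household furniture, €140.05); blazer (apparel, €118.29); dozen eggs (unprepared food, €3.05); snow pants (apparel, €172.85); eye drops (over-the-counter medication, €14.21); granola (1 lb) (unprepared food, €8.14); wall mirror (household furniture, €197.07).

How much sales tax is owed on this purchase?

€67.70

T-shirt €27.29: apparel → 7.5% → €2.05
Office chair €281.82: household furniture → 5% + 3.75% surcharge = 8.75% → €24.66
Bar stool €140.05: household furniture → 5% → €7.00
Blazer €118.29: apparel → 7.5% → €8.87
Dozen eggs €3.05: unprepared food → 9% → €0.27
Snow pants €172.85: apparel → 7.5% → €12.96
Eye drops €14.21: over-the-counter medication → 9.25% → €1.31
Granola (1 lb) €8.14: unprepared food → 9% → €0.73
Wall mirror €197.07: household furniture → 5% → €9.85
Total tax = €2.05 + €24.66 + €7.00 + €8.87 + €0.27 + €12.96 + €1.31 + €0.73 + €9.85 = €67.70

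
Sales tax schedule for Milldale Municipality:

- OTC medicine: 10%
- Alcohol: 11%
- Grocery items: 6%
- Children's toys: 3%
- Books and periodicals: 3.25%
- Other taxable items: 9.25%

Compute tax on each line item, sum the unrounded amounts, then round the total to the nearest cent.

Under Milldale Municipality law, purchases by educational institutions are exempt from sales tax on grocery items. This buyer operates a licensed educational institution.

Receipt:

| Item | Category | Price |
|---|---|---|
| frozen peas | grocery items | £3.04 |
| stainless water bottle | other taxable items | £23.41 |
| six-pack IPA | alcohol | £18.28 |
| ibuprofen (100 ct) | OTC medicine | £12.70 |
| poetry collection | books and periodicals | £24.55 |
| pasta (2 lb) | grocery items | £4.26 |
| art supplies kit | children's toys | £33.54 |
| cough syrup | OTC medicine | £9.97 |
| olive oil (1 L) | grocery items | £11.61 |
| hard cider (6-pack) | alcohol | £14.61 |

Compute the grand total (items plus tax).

£165.82

Frozen peas £3.04: grocery items, buyer-exempt → 0% → £0.00
Stainless water bottle £23.41: other taxable items → 9.25% → £2.165425
Six-pack IPA £18.28: alcohol → 11% → £2.0108
Ibuprofen (100 ct) £12.70: OTC medicine → 10% → £1.27
Poetry collection £24.55: books and periodicals → 3.25% → £0.797875
Pasta (2 lb) £4.26: grocery items, buyer-exempt → 0% → £0.00
Art supplies kit £33.54: children's toys → 3% → £1.0062
Cough syrup £9.97: OTC medicine → 10% → £0.997
Olive oil (1 L) £11.61: grocery items, buyer-exempt → 0% → £0.00
Hard cider (6-pack) £14.61: alcohol → 11% → £1.6071
Subtotal = £155.97; unrounded tax = £9.8544 → £9.85; total due = £165.82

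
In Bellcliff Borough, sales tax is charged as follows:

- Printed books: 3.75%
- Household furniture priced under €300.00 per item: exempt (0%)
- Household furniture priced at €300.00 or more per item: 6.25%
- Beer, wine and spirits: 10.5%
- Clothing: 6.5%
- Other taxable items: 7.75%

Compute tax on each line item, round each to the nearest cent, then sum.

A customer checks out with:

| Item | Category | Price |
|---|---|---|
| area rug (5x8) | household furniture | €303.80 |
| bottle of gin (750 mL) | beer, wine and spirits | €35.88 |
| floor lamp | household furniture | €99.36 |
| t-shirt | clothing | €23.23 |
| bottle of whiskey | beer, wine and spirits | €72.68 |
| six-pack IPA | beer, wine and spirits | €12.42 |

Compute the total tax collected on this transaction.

€33.20

Area rug (5x8) €303.80: household furniture, €300.00 or more → 6.25% → €18.99
Bottle of gin (750 mL) €35.88: beer, wine and spirits → 10.5% → €3.77
Floor lamp €99.36: household furniture, under €300.00 → 0% → €0.00
T-shirt €23.23: clothing → 6.5% → €1.51
Bottle of whiskey €72.68: beer, wine and spirits → 10.5% → €7.63
Six-pack IPA €12.42: beer, wine and spirits → 10.5% → €1.30
Total tax = €18.99 + €3.77 + €1.51 + €7.63 + €1.30 = €33.20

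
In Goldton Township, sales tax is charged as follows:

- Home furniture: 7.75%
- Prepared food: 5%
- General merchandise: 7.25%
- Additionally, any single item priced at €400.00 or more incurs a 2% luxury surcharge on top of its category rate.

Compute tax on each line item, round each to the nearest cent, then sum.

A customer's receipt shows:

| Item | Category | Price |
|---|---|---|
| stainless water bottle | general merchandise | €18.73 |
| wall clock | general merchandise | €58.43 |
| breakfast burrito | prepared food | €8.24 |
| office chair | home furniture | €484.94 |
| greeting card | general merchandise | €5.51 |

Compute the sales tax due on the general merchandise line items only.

Stainless water bottle €18.73: general merchandise → 7.25% → €1.36
Wall clock €58.43: general merchandise → 7.25% → €4.24
Greeting card €5.51: general merchandise → 7.25% → €0.40
Tax on general merchandise = €1.36 + €4.24 + €0.40 = €6.00

€6.00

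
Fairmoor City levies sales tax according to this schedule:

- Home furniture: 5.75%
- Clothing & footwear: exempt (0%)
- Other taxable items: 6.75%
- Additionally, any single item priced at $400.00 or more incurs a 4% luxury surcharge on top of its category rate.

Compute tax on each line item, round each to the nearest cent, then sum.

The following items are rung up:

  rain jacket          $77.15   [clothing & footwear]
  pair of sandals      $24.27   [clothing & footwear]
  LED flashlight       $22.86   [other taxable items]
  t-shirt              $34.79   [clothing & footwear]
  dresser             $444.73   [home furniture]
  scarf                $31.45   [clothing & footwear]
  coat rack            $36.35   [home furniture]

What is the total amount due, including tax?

$718.59

Rain jacket $77.15: clothing & footwear → 0% → $0.00
Pair of sandals $24.27: clothing & footwear → 0% → $0.00
LED flashlight $22.86: other taxable items → 6.75% → $1.54
T-shirt $34.79: clothing & footwear → 0% → $0.00
Dresser $444.73: home furniture → 5.75% + 4% surcharge = 9.75% → $43.36
Scarf $31.45: clothing & footwear → 0% → $0.00
Coat rack $36.35: home furniture → 5.75% → $2.09
Subtotal = $671.60; tax = $46.99; total due = $718.59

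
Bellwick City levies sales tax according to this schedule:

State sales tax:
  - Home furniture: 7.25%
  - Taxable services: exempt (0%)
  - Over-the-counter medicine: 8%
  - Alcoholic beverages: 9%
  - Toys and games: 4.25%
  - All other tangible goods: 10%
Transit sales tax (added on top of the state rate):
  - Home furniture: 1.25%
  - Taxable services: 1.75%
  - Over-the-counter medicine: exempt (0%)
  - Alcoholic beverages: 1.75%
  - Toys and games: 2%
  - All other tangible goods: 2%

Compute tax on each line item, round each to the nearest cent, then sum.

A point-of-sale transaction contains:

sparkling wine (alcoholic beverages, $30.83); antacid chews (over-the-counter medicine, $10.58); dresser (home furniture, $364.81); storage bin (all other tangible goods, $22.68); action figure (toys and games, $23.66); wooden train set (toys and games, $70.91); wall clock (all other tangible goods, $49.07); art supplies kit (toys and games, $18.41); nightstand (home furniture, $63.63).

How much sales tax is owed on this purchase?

Sparkling wine $30.83: alcoholic beverages → 9% + 1.75% transit = 10.75% → $3.31
Antacid chews $10.58: over-the-counter medicine → 8% + 0% transit = 8% → $0.85
Dresser $364.81: home furniture → 7.25% + 1.25% transit = 8.5% → $31.01
Storage bin $22.68: all other tangible goods → 10% + 2% transit = 12% → $2.72
Action figure $23.66: toys and games → 4.25% + 2% transit = 6.25% → $1.48
Wooden train set $70.91: toys and games → 4.25% + 2% transit = 6.25% → $4.43
Wall clock $49.07: all other tangible goods → 10% + 2% transit = 12% → $5.89
Art supplies kit $18.41: toys and games → 4.25% + 2% transit = 6.25% → $1.15
Nightstand $63.63: home furniture → 7.25% + 1.25% transit = 8.5% → $5.41
Total tax = $3.31 + $0.85 + $31.01 + $2.72 + $1.48 + $4.43 + $5.89 + $1.15 + $5.41 = $56.25

$56.25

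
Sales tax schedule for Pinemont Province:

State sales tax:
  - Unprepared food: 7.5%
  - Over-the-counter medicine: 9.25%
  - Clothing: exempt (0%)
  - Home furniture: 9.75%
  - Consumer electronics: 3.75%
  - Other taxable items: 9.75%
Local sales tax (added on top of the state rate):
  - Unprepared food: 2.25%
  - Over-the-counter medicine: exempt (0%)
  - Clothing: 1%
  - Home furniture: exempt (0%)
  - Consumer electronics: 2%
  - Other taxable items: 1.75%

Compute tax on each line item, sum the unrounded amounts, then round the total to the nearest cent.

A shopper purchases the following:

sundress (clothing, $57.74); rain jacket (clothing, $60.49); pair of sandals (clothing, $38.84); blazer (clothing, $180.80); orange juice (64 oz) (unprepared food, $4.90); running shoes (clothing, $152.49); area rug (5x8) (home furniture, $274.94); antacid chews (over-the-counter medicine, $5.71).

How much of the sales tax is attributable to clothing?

Sundress $57.74: clothing → 0% + 1% local = 1% → $0.5774
Rain jacket $60.49: clothing → 0% + 1% local = 1% → $0.6049
Pair of sandals $38.84: clothing → 0% + 1% local = 1% → $0.3884
Blazer $180.80: clothing → 0% + 1% local = 1% → $1.808
Running shoes $152.49: clothing → 0% + 1% local = 1% → $1.5249
Tax on clothing: unrounded sum = $4.9036 → $4.90

$4.90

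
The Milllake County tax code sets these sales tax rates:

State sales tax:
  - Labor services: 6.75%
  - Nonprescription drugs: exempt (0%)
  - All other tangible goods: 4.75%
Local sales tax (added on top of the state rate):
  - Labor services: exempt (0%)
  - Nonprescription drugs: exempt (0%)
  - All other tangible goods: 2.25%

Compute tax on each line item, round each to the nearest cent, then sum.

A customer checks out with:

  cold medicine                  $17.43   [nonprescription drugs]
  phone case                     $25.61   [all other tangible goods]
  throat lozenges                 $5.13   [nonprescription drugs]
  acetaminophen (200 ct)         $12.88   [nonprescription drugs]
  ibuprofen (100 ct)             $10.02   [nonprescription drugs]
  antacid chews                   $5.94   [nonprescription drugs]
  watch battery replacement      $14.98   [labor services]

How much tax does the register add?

Cold medicine $17.43: nonprescription drugs → 0% + 0% local = 0% → $0.00
Phone case $25.61: all other tangible goods → 4.75% + 2.25% local = 7% → $1.79
Throat lozenges $5.13: nonprescription drugs → 0% + 0% local = 0% → $0.00
Acetaminophen (200 ct) $12.88: nonprescription drugs → 0% + 0% local = 0% → $0.00
Ibuprofen (100 ct) $10.02: nonprescription drugs → 0% + 0% local = 0% → $0.00
Antacid chews $5.94: nonprescription drugs → 0% + 0% local = 0% → $0.00
Watch battery replacement $14.98: labor services → 6.75% + 0% local = 6.75% → $1.01
Total tax = $1.79 + $1.01 = $2.80

$2.80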